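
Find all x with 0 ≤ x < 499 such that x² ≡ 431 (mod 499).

232, 267

Since 499 ≡ 3 (mod 4), a square root of 431 is 431^((499+1)/4) = 431^125 mod 499.
Repeated squaring: 431^2≡133, 431^4≡224, 431^8≡276, 431^16≡328, 431^32≡299, 431^64≡80 (mod 499).
431^125 = 431^(64+32+16+8+4+1) ≡ 267 (mod 499).
Check: 267² = 71289 ≡ 431 (mod 499). The two roots are 232 and 267.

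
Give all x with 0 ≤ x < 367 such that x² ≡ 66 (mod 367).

112, 255

Since 367 ≡ 3 (mod 4), a square root of 66 is 66^((367+1)/4) = 66^92 mod 367.
Repeated squaring: 66^2≡319, 66^4≡102, 66^8≡128, 66^16≡236, 66^32≡279, 66^64≡37 (mod 367).
66^92 = 66^(64+16+8+4) ≡ 112 (mod 367).
Check: 112² = 12544 ≡ 66 (mod 367). The two roots are 112 and 255.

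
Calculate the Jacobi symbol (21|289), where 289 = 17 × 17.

1

Reciprocity: 21 ≡ 1 and 289 ≡ 1 (mod 4), so (21/289) = +(289/21).
Reduce top mod 21: now compute (16/21).
Pull out 2^4: since 21 ≡ 5 (mod 8), (2/21) = -1, so (2/21)^4 = +1.
Reached (1/21) = 1. Collecting the sign flips along the way, the symbol is +1.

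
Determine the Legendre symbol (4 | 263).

1

Pull out 2^2: since 263 ≡ 7 (mod 8), (2/263) = +1, so (2/263)^2 = +1.
Reached (1/263) = 1. Collecting the sign flips along the way, the symbol is +1.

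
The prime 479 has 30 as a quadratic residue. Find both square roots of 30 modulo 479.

Since 479 ≡ 3 (mod 4), a square root of 30 is 30^((479+1)/4) = 30^120 mod 479.
Repeated squaring: 30^2≡421, 30^4≡11, 30^8≡121, 30^16≡271, 30^32≡154, 30^64≡245 (mod 479).
30^120 = 30^(64+32+16+8) ≡ 120 (mod 479).
Check: 120² = 14400 ≡ 30 (mod 479). The two roots are 120 and 359.

120, 359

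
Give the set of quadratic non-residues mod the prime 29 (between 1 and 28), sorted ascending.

2,3,8,10,11,12,14,15,17,18,19,21,26,27

Square k = 1,…,14 (k and 29−k give the same square):
1²=1, 2²=4, 3²=9, 4²=16, 5²=25, 6²≡7, 7²≡20, 8²≡6, 9²≡23, 10²≡13, 11²≡5, 12²≡28, 13²≡24, 14²≡22 (mod 29).
The residues are {1, 4, 5, 6, 7, 9, 13, 16, 20, 22, 23, 24, 25, 28}; the non-residues are the remaining 14 nonzero classes.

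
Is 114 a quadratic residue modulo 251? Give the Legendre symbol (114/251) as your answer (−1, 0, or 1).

Pull out 2: since 251 ≡ 3 (mod 8), (2/251) = -1.
Reciprocity: 57 ≡ 1 and 251 ≡ 3 (mod 4), so (57/251) = +(251/57).
Reduce top mod 57: now compute (23/57).
Reciprocity: 23 ≡ 3 and 57 ≡ 1 (mod 4), so (23/57) = +(57/23).
Reduce top mod 23: now compute (11/23).
Reciprocity: 11 ≡ 3 and 23 ≡ 3 (mod 4), so (11/23) = −(23/11).
Reduce top mod 11: now compute (1/11).
Reached (1/11) = 1. Collecting the sign flips along the way, the symbol is +1.

1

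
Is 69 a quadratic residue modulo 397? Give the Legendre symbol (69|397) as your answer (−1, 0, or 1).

1

Reciprocity: 69 ≡ 1 and 397 ≡ 1 (mod 4), so (69/397) = +(397/69).
Reduce top mod 69: now compute (52/69).
Pull out 2^2: since 69 ≡ 5 (mod 8), (2/69) = -1, so (2/69)^2 = +1.
Reciprocity: 13 ≡ 1 and 69 ≡ 1 (mod 4), so (13/69) = +(69/13).
Reduce top mod 13: now compute (4/13).
Pull out 2^2: since 13 ≡ 5 (mod 8), (2/13) = -1, so (2/13)^2 = +1.
Reached (1/13) = 1. Collecting the sign flips along the way, the symbol is +1.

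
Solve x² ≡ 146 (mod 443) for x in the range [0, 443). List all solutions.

Since 443 ≡ 3 (mod 4), a square root of 146 is 146^((443+1)/4) = 146^111 mod 443.
Repeated squaring: 146^2≡52, 146^4≡46, 146^8≡344, 146^16≡55, 146^32≡367, 146^64≡17 (mod 443).
146^111 = 146^(64+32+8+4+2+1) ≡ 108 (mod 443).
Check: 108² = 11664 ≡ 146 (mod 443). The two roots are 108 and 335.

108, 335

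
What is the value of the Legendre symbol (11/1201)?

Reciprocity: 11 ≡ 3 and 1201 ≡ 1 (mod 4), so (11/1201) = +(1201/11).
Reduce top mod 11: now compute (2/11).
Pull out 2: since 11 ≡ 3 (mod 8), (2/11) = -1.
Reached (1/11) = 1. Collecting the sign flips along the way, the symbol is -1.

-1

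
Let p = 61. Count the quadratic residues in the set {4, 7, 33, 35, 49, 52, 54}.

(4/61) = +1 → QR.
(7/61) = -1 → non-residue.
(33/61) = -1 → non-residue.
(35/61) = -1 → non-residue.
(49/61) = +1 → QR.
(52/61) = +1 → QR.
(54/61) = -1 → non-residue.
Total quadratic residues among the 7: 3.

3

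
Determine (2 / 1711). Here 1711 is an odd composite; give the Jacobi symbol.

1

Pull out 2: since 1711 ≡ 7 (mod 8), (2/1711) = +1.
Reached (1/1711) = 1. Collecting the sign flips along the way, the symbol is +1.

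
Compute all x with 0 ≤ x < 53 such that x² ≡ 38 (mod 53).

53 ≡ 1 (mod 4), so we find a root by search.
Trying successive values, 12² = 144 ≡ 38 (mod 53). The other root is 53 − 12 = 41.

12, 41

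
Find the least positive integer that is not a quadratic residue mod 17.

3

(2/17) = +1, so 2 is a residue.
(3/17) = −1, so 3 is the smallest positive non-residue mod 17.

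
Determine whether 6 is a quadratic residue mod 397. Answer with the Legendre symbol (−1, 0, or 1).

-1

Pull out 2: since 397 ≡ 5 (mod 8), (2/397) = -1.
Reciprocity: 3 ≡ 3 and 397 ≡ 1 (mod 4), so (3/397) = +(397/3).
Reduce top mod 3: now compute (1/3).
Reached (1/3) = 1. Collecting the sign flips along the way, the symbol is -1.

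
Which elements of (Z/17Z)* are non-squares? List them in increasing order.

Square k = 1,…,8 (k and 17−k give the same square):
1²=1, 2²=4, 3²=9, 4²=16, 5²≡8, 6²≡2, 7²≡15, 8²≡13 (mod 17).
The residues are {1, 2, 4, 8, 9, 13, 15, 16}; the non-residues are the remaining 8 nonzero classes.

3, 5, 6, 7, 10, 11, 12, 14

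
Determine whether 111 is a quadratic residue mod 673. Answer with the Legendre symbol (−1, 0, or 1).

Euler's criterion: (111/673) ≡ 111^336 (mod 673).
111^2 ≡ 207 (mod 673)
111^4 ≡ 450 (mod 673)
111^8 ≡ 600 (mod 673)
111^16 ≡ 618 (mod 673)
111^32 ≡ 333 (mod 673)
111^64 ≡ 517 (mod 673)
111^128 ≡ 108 (mod 673)
111^256 ≡ 223 (mod 673)
111^336 = 111^(256+64+16) ≡ 1 (mod 673).
Result is 1, so (111/673) = 1.

1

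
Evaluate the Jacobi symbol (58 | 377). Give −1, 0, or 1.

Pull out 2: since 377 ≡ 1 (mod 8), (2/377) = +1.
Reciprocity: 29 ≡ 1 and 377 ≡ 1 (mod 4), so (29/377) = +(377/29).
Reduce top mod 29: now compute (0/29).
Top reduces to 0: gcd > 1, so the symbol is 0.

0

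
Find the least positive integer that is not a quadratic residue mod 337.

5

(2/337) = +1, so 2 is a residue.
(3/337) = +1, so 3 is a residue.
(4/337) = +1, so 4 is a residue.
(5/337) = −1, so 5 is the smallest positive non-residue mod 337.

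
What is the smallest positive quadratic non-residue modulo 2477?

2

(2/2477) = −1, so 2 is the smallest positive non-residue mod 2477.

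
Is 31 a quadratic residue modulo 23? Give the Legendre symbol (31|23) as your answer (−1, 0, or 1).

1

Euler's criterion: (31/23) ≡ 8^11 (mod 23).
8^2 ≡ 18 (mod 23)
8^4 ≡ 2 (mod 23)
8^8 ≡ 4 (mod 23)
8^11 = 8^(8+2+1) ≡ 1 (mod 23).
Result is 1, so (31/23) = 1.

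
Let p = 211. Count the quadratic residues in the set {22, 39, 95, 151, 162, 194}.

(22/211) = -1 → non-residue.
(39/211) = -1 → non-residue.
(95/211) = +1 → QR.
(151/211) = +1 → QR.
(162/211) = -1 → non-residue.
(194/211) = +1 → QR.
Total quadratic residues among the 6: 3.

3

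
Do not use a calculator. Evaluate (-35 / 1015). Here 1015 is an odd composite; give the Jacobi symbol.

0

First reduce: -35 ≡ 980 (mod 1015).
Pull out 2^2: since 1015 ≡ 7 (mod 8), (2/1015) = +1, so (2/1015)^2 = +1.
Reciprocity: 245 ≡ 1 and 1015 ≡ 3 (mod 4), so (245/1015) = +(1015/245).
Reduce top mod 245: now compute (35/245).
Reciprocity: 35 ≡ 3 and 245 ≡ 1 (mod 4), so (35/245) = +(245/35).
Reduce top mod 35: now compute (0/35).
Top reduces to 0: gcd > 1, so the symbol is 0.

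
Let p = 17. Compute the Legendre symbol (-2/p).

1

First reduce: -2 ≡ 15 (mod 17).
Reciprocity: 15 ≡ 3 and 17 ≡ 1 (mod 4), so (15/17) = +(17/15).
Reduce top mod 15: now compute (2/15).
Pull out 2: since 15 ≡ 7 (mod 8), (2/15) = +1.
Reached (1/15) = 1. Collecting the sign flips along the way, the symbol is +1.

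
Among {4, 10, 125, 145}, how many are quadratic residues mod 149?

(4/149) = +1 → QR.
(10/149) = -1 → non-residue.
(125/149) = +1 → QR.
(145/149) = +1 → QR.
Total quadratic residues among the 4: 3.

3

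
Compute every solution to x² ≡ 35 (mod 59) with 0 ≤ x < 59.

25, 34

Since 59 ≡ 3 (mod 4), a square root of 35 is 35^((59+1)/4) = 35^15 mod 59.
Repeated squaring: 35^2≡45, 35^4≡19, 35^8≡7 (mod 59).
35^15 = 35^(8+4+2+1) ≡ 25 (mod 59).
Check: 25² = 625 ≡ 35 (mod 59). The two roots are 25 and 34.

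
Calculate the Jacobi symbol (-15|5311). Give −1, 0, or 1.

1

First reduce: -15 ≡ 5296 (mod 5311).
Pull out 2^4: since 5311 ≡ 7 (mod 8), (2/5311) = +1, so (2/5311)^4 = +1.
Reciprocity: 331 ≡ 3 and 5311 ≡ 3 (mod 4), so (331/5311) = −(5311/331).
Reduce top mod 331: now compute (15/331).
Reciprocity: 15 ≡ 3 and 331 ≡ 3 (mod 4), so (15/331) = −(331/15).
Reduce top mod 15: now compute (1/15).
Reached (1/15) = 1. Collecting the sign flips along the way, the symbol is +1.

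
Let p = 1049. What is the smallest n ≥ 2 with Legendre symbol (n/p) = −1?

3

(2/1049) = +1, so 2 is a residue.
(3/1049) = −1, so 3 is the smallest positive non-residue mod 1049.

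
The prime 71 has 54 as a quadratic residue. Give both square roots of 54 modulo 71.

14, 57

Since 71 ≡ 3 (mod 4), a square root of 54 is 54^((71+1)/4) = 54^18 mod 71.
Repeated squaring: 54^2≡5, 54^4≡25, 54^8≡57, 54^16≡54 (mod 71).
54^18 = 54^(16+2) ≡ 57 (mod 71).
Check: 57² = 3249 ≡ 54 (mod 71). The two roots are 14 and 57.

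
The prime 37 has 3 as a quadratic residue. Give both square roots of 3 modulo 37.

15, 22

37 ≡ 1 (mod 4), so we find a root by search.
Trying successive values, 15² = 225 ≡ 3 (mod 37). The other root is 37 − 15 = 22.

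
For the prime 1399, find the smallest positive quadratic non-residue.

3

(2/1399) = +1, so 2 is a residue.
(3/1399) = −1, so 3 is the smallest positive non-residue mod 1399.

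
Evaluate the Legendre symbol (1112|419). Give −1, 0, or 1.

First reduce: 1112 ≡ 274 (mod 419).
Pull out 2: since 419 ≡ 3 (mod 8), (2/419) = -1.
Reciprocity: 137 ≡ 1 and 419 ≡ 3 (mod 4), so (137/419) = +(419/137).
Reduce top mod 137: now compute (8/137).
Pull out 2^3: since 137 ≡ 1 (mod 8), (2/137) = +1, so (2/137)^3 = +1.
Reached (1/137) = 1. Collecting the sign flips along the way, the symbol is -1.

-1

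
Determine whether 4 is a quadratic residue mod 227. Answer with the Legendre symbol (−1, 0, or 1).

Pull out 2^2: since 227 ≡ 3 (mod 8), (2/227) = -1, so (2/227)^2 = +1.
Reached (1/227) = 1. Collecting the sign flips along the way, the symbol is +1.

1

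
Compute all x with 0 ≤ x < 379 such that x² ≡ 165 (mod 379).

Since 379 ≡ 3 (mod 4), a square root of 165 is 165^((379+1)/4) = 165^95 mod 379.
Repeated squaring: 165^2≡316, 165^4≡179, 165^8≡205, 165^16≡335, 165^32≡41, 165^64≡165 (mod 379).
165^95 = 165^(64+16+8+4+2+1) ≡ 41 (mod 379).
Check: 41² = 1681 ≡ 165 (mod 379). The two roots are 41 and 338.

41, 338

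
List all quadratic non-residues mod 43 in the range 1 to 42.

Square k = 1,…,21 (k and 43−k give the same square):
1²=1, 2²=4, 3²=9, 4²=16, 5²=25, 6²=36, 7²≡6, 8²≡21, 9²≡38, 10²≡14, 11²≡35, 12²≡15, 13²≡40, 14²≡24, 15²≡10, 16²≡41, 17²≡31, 18²≡23, 19²≡17, 20²≡13, 21²≡11 (mod 43).
The residues are {1, 4, 6, 9, 10, 11, 13, 14, 15, 16, 17, 21, 23, 24, 25, 31, 35, 36, 38, 40, 41}; the non-residues are the remaining 21 nonzero classes.

2 3 5 7 8 12 18 19 20 22 26 27 28 29 30 32 33 34 37 39 42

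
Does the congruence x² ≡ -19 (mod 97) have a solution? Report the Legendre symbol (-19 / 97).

-1

First reduce: -19 ≡ 78 (mod 97).
Pull out 2: since 97 ≡ 1 (mod 8), (2/97) = +1.
Reciprocity: 39 ≡ 3 and 97 ≡ 1 (mod 4), so (39/97) = +(97/39).
Reduce top mod 39: now compute (19/39).
Reciprocity: 19 ≡ 3 and 39 ≡ 3 (mod 4), so (19/39) = −(39/19).
Reduce top mod 19: now compute (1/19).
Reached (1/19) = 1. Collecting the sign flips along the way, the symbol is -1.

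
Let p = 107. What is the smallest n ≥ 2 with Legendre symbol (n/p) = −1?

2

(2/107) = −1, so 2 is the smallest positive non-residue mod 107.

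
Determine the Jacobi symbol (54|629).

Pull out 2: since 629 ≡ 5 (mod 8), (2/629) = -1.
Reciprocity: 27 ≡ 3 and 629 ≡ 1 (mod 4), so (27/629) = +(629/27).
Reduce top mod 27: now compute (8/27).
Pull out 2^3: since 27 ≡ 3 (mod 8), (2/27) = -1, so (2/27)^3 = -1.
Reached (1/27) = 1. Collecting the sign flips along the way, the symbol is +1.

1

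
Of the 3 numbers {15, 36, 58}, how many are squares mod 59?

(15/59) = +1 → QR.
(36/59) = +1 → QR.
(58/59) = -1 → non-residue.
Total quadratic residues among the 3: 2.

2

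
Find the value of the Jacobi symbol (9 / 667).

Reciprocity: 9 ≡ 1 and 667 ≡ 3 (mod 4), so (9/667) = +(667/9).
Reduce top mod 9: now compute (1/9).
Reached (1/9) = 1. Collecting the sign flips along the way, the symbol is +1.

1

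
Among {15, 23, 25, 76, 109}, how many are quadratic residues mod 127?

3

(15/127) = +1 → QR.
(23/127) = -1 → non-residue.
(25/127) = +1 → QR.
(76/127) = +1 → QR.
(109/127) = -1 → non-residue.
Total quadratic residues among the 5: 3.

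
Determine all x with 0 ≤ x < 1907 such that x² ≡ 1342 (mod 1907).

Since 1907 ≡ 3 (mod 4), a square root of 1342 is 1342^((1907+1)/4) = 1342^477 mod 1907.
Repeated squaring: 1342^2≡756, 1342^4≡1343, 1342^8≡1534, 1342^16≡1825, 1342^32≡1003, 1342^64≡1020, 1342^128≡1085, 1342^256≡606 (mod 1907).
1342^477 = 1342^(256+128+64+16+8+4+1) ≡ 1850 (mod 1907).
Check: 1850² = 3422500 ≡ 1342 (mod 1907). The two roots are 57 and 1850.

57, 1850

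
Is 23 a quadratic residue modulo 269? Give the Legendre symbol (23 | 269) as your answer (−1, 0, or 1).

Euler's criterion: (23/269) ≡ 23^134 (mod 269).
23^2 ≡ 260 (mod 269)
23^4 ≡ 81 (mod 269)
23^8 ≡ 105 (mod 269)
23^16 ≡ 265 (mod 269)
23^32 ≡ 16 (mod 269)
23^64 ≡ 256 (mod 269)
23^128 ≡ 169 (mod 269)
23^134 = 23^(128+4+2) ≡ 1 (mod 269).
Result is 1, so (23/269) = 1.

1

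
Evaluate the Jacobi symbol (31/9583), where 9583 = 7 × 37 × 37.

Reciprocity: 31 ≡ 3 and 9583 ≡ 3 (mod 4), so (31/9583) = −(9583/31).
Reduce top mod 31: now compute (4/31).
Pull out 2^2: since 31 ≡ 7 (mod 8), (2/31) = +1, so (2/31)^2 = +1.
Reached (1/31) = 1. Collecting the sign flips along the way, the symbol is -1.

-1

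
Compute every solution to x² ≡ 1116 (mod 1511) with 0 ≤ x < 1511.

Since 1511 ≡ 3 (mod 4), a square root of 1116 is 1116^((1511+1)/4) = 1116^378 mod 1511.
Repeated squaring: 1116^2≡392, 1116^4≡1053, 1116^8≡1246, 1116^16≡719, 1116^32≡199, 1116^64≡315, 1116^128≡1010, 1116^256≡175 (mod 1511).
1116^378 = 1116^(256+64+32+16+8+2) ≡ 260 (mod 1511).
Check: 260² = 67600 ≡ 1116 (mod 1511). The two roots are 260 and 1251.

260, 1251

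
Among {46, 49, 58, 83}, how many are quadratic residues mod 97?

(46/97) = -1 → non-residue.
(49/97) = +1 → QR.
(58/97) = -1 → non-residue.
(83/97) = -1 → non-residue.
Total quadratic residues among the 4: 1.

1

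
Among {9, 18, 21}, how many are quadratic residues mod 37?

(9/37) = +1 → QR.
(18/37) = -1 → non-residue.
(21/37) = +1 → QR.
Total quadratic residues among the 3: 2.

2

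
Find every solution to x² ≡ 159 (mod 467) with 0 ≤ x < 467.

Since 467 ≡ 3 (mod 4), a square root of 159 is 159^((467+1)/4) = 159^117 mod 467.
Repeated squaring: 159^2≡63, 159^4≡233, 159^8≡117, 159^16≡146, 159^32≡301, 159^64≡3 (mod 467).
159^117 = 159^(64+32+16+4+1) ≡ 227 (mod 467).
Check: 227² = 51529 ≡ 159 (mod 467). The two roots are 227 and 240.

227, 240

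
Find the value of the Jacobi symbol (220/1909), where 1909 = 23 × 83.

-1

Pull out 2^2: since 1909 ≡ 5 (mod 8), (2/1909) = -1, so (2/1909)^2 = +1.
Reciprocity: 55 ≡ 3 and 1909 ≡ 1 (mod 4), so (55/1909) = +(1909/55).
Reduce top mod 55: now compute (39/55).
Reciprocity: 39 ≡ 3 and 55 ≡ 3 (mod 4), so (39/55) = −(55/39).
Reduce top mod 39: now compute (16/39).
Pull out 2^4: since 39 ≡ 7 (mod 8), (2/39) = +1, so (2/39)^4 = +1.
Reached (1/39) = 1. Collecting the sign flips along the way, the symbol is -1.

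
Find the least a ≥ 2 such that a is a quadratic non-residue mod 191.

(2/191) = +1, so 2 is a residue.
(3/191) = +1, so 3 is a residue.
(4/191) = +1, so 4 is a residue.
(5/191) = +1, so 5 is a residue.
(6/191) = +1, so 6 is a residue.
(7/191) = −1, so 7 is the smallest positive non-residue mod 191.

7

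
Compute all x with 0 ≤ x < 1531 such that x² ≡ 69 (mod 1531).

40, 1491

Since 1531 ≡ 3 (mod 4), a square root of 69 is 69^((1531+1)/4) = 69^383 mod 1531.
Repeated squaring: 69^2≡168, 69^4≡666, 69^8≡1097, 69^16≡43, 69^32≡318, 69^64≡78, 69^128≡1491, 69^256≡69 (mod 1531).
69^383 = 69^(256+64+32+16+8+4+2+1) ≡ 1491 (mod 1531).
Check: 1491² = 2223081 ≡ 69 (mod 1531). The two roots are 40 and 1491.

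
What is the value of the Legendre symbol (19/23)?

Reciprocity: 19 ≡ 3 and 23 ≡ 3 (mod 4), so (19/23) = −(23/19).
Reduce top mod 19: now compute (4/19).
Pull out 2^2: since 19 ≡ 3 (mod 8), (2/19) = -1, so (2/19)^2 = +1.
Reached (1/19) = 1. Collecting the sign flips along the way, the symbol is -1.

-1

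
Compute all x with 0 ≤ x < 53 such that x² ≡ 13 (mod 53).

15, 38

53 ≡ 1 (mod 4), so we find a root by search.
Trying successive values, 15² = 225 ≡ 13 (mod 53). The other root is 53 − 15 = 38.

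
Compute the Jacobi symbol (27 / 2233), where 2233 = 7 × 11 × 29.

1

Reciprocity: 27 ≡ 3 and 2233 ≡ 1 (mod 4), so (27/2233) = +(2233/27).
Reduce top mod 27: now compute (19/27).
Reciprocity: 19 ≡ 3 and 27 ≡ 3 (mod 4), so (19/27) = −(27/19).
Reduce top mod 19: now compute (8/19).
Pull out 2^3: since 19 ≡ 3 (mod 8), (2/19) = -1, so (2/19)^3 = -1.
Reached (1/19) = 1. Collecting the sign flips along the way, the symbol is +1.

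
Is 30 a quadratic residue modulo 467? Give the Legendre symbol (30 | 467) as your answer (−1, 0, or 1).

Pull out 2: since 467 ≡ 3 (mod 8), (2/467) = -1.
Reciprocity: 15 ≡ 3 and 467 ≡ 3 (mod 4), so (15/467) = −(467/15).
Reduce top mod 15: now compute (2/15).
Pull out 2: since 15 ≡ 7 (mod 8), (2/15) = +1.
Reached (1/15) = 1. Collecting the sign flips along the way, the symbol is +1.

1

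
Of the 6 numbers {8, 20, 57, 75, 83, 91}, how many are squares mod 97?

3

(8/97) = +1 → QR.
(20/97) = -1 → non-residue.
(57/97) = -1 → non-residue.
(75/97) = +1 → QR.
(83/97) = -1 → non-residue.
(91/97) = +1 → QR.
Total quadratic residues among the 6: 3.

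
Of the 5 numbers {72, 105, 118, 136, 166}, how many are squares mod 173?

2

(72/173) = -1 → non-residue.
(105/173) = -1 → non-residue.
(118/173) = +1 → QR.
(136/173) = +1 → QR.
(166/173) = -1 → non-residue.
Total quadratic residues among the 5: 2.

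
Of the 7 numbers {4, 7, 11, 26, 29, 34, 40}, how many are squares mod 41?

2

(4/41) = +1 → QR.
(7/41) = -1 → non-residue.
(11/41) = -1 → non-residue.
(26/41) = -1 → non-residue.
(29/41) = -1 → non-residue.
(34/41) = -1 → non-residue.
(40/41) = +1 → QR.
Total quadratic residues among the 7: 2.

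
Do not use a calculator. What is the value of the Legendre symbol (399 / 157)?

-1

First reduce: 399 ≡ 85 (mod 157).
Reciprocity: 85 ≡ 1 and 157 ≡ 1 (mod 4), so (85/157) = +(157/85).
Reduce top mod 85: now compute (72/85).
Pull out 2^3: since 85 ≡ 5 (mod 8), (2/85) = -1, so (2/85)^3 = -1.
Reciprocity: 9 ≡ 1 and 85 ≡ 1 (mod 4), so (9/85) = +(85/9).
Reduce top mod 9: now compute (4/9).
Pull out 2^2: since 9 ≡ 1 (mod 8), (2/9) = +1, so (2/9)^2 = +1.
Reached (1/9) = 1. Collecting the sign flips along the way, the symbol is -1.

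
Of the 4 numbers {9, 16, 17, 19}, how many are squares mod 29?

(9/29) = +1 → QR.
(16/29) = +1 → QR.
(17/29) = -1 → non-residue.
(19/29) = -1 → non-residue.
Total quadratic residues among the 4: 2.

2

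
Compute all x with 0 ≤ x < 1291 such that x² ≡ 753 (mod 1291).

Since 1291 ≡ 3 (mod 4), a square root of 753 is 753^((1291+1)/4) = 753^323 mod 1291.
Repeated squaring: 753^2≡260, 753^4≡468, 753^8≡845, 753^16≡102, 753^32≡76, 753^64≡612, 753^128≡154, 753^256≡478 (mod 1291).
753^323 = 753^(256+64+2+1) ≡ 530 (mod 1291).
Check: 530² = 280900 ≡ 753 (mod 1291). The two roots are 530 and 761.

530, 761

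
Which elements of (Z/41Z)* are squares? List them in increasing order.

Square k = 1,…,20 (k and 41−k give the same square):
1²=1, 2²=4, 3²=9, 4²=16, 5²=25, 6²=36, 7²≡8, 8²≡23, 9²≡40, 10²≡18, 11²≡39, 12²≡21, 13²≡5, 14²≡32, 15²≡20, 16²≡10, 17²≡2, 18²≡37, 19²≡33, 20²≡31 (mod 41).
So the quadratic residues mod 41 are {1, 2, 4, 5, 8, 9, 10, 16, 18, 20, 21, 23, 25, 31, 32, 33, 36, 37, 39, 40}.

1 2 4 5 8 9 10 16 18 20 21 23 25 31 32 33 36 37 39 40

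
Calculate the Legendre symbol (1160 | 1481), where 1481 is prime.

-1

Pull out 2^3: since 1481 ≡ 1 (mod 8), (2/1481) = +1, so (2/1481)^3 = +1.
Reciprocity: 145 ≡ 1 and 1481 ≡ 1 (mod 4), so (145/1481) = +(1481/145).
Reduce top mod 145: now compute (31/145).
Reciprocity: 31 ≡ 3 and 145 ≡ 1 (mod 4), so (31/145) = +(145/31).
Reduce top mod 31: now compute (21/31).
Reciprocity: 21 ≡ 1 and 31 ≡ 3 (mod 4), so (21/31) = +(31/21).
Reduce top mod 21: now compute (10/21).
Pull out 2: since 21 ≡ 5 (mod 8), (2/21) = -1.
Reciprocity: 5 ≡ 1 and 21 ≡ 1 (mod 4), so (5/21) = +(21/5).
Reduce top mod 5: now compute (1/5).
Reached (1/5) = 1. Collecting the sign flips along the way, the symbol is -1.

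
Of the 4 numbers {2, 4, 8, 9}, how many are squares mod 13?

(2/13) = -1 → non-residue.
(4/13) = +1 → QR.
(8/13) = -1 → non-residue.
(9/13) = +1 → QR.
Total quadratic residues among the 4: 2.

2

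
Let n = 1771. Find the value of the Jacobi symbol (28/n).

Pull out 2^2: since 1771 ≡ 3 (mod 8), (2/1771) = -1, so (2/1771)^2 = +1.
Reciprocity: 7 ≡ 3 and 1771 ≡ 3 (mod 4), so (7/1771) = −(1771/7).
Reduce top mod 7: now compute (0/7).
Top reduces to 0: gcd > 1, so the symbol is 0.

0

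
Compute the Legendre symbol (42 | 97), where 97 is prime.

Pull out 2: since 97 ≡ 1 (mod 8), (2/97) = +1.
Reciprocity: 21 ≡ 1 and 97 ≡ 1 (mod 4), so (21/97) = +(97/21).
Reduce top mod 21: now compute (13/21).
Reciprocity: 13 ≡ 1 and 21 ≡ 1 (mod 4), so (13/21) = +(21/13).
Reduce top mod 13: now compute (8/13).
Pull out 2^3: since 13 ≡ 5 (mod 8), (2/13) = -1, so (2/13)^3 = -1.
Reached (1/13) = 1. Collecting the sign flips along the way, the symbol is -1.

-1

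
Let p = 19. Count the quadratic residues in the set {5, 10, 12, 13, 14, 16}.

(5/19) = +1 → QR.
(10/19) = -1 → non-residue.
(12/19) = -1 → non-residue.
(13/19) = -1 → non-residue.
(14/19) = -1 → non-residue.
(16/19) = +1 → QR.
Total quadratic residues among the 6: 2.

2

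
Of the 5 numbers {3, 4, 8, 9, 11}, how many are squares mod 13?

3

(3/13) = +1 → QR.
(4/13) = +1 → QR.
(8/13) = -1 → non-residue.
(9/13) = +1 → QR.
(11/13) = -1 → non-residue.
Total quadratic residues among the 5: 3.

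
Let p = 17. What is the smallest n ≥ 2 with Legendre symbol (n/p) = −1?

(2/17) = +1, so 2 is a residue.
(3/17) = −1, so 3 is the smallest positive non-residue mod 17.

3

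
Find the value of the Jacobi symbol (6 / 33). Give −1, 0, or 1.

0

Pull out 2: since 33 ≡ 1 (mod 8), (2/33) = +1.
Reciprocity: 3 ≡ 3 and 33 ≡ 1 (mod 4), so (3/33) = +(33/3).
Reduce top mod 3: now compute (0/3).
Top reduces to 0: gcd > 1, so the symbol is 0.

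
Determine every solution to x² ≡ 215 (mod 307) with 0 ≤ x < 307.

Since 307 ≡ 3 (mod 4), a square root of 215 is 215^((307+1)/4) = 215^77 mod 307.
Repeated squaring: 215^2≡175, 215^4≡232, 215^8≡99, 215^16≡284, 215^32≡222, 215^64≡164 (mod 307).
215^77 = 215^(64+8+4+1) ≡ 109 (mod 307).
Check: 109² = 11881 ≡ 215 (mod 307). The two roots are 109 and 198.

109, 198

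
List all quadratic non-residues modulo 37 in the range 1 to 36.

Square k = 1,…,18 (k and 37−k give the same square):
1²=1, 2²=4, 3²=9, 4²=16, 5²=25, 6²=36, 7²≡12, 8²≡27, 9²≡7, 10²≡26, 11²≡10, 12²≡33, 13²≡21, 14²≡11, 15²≡3, 16²≡34, 17²≡30, 18²≡28 (mod 37).
The residues are {1, 3, 4, 7, 9, 10, 11, 12, 16, 21, 25, 26, 27, 28, 30, 33, 34, 36}; the non-residues are the remaining 18 nonzero classes.

2 5 6 8 13 14 15 17 18 19 20 22 23 24 29 31 32 35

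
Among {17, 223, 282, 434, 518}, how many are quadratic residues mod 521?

(17/521) = -1 → non-residue.
(223/521) = -1 → non-residue.
(282/521) = -1 → non-residue.
(434/521) = -1 → non-residue.
(518/521) = -1 → non-residue.
Total quadratic residues among the 5: 0.

0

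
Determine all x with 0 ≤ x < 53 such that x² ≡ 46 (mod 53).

53 ≡ 1 (mod 4), so we find a root by search.
Trying successive values, 24² = 576 ≡ 46 (mod 53). The other root is 53 − 24 = 29.

24, 29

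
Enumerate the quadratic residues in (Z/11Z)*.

Square k = 1,…,5 (k and 11−k give the same square):
1²=1, 2²=4, 3²=9, 4²≡5, 5²≡3 (mod 11).
So the quadratic residues mod 11 are {1, 3, 4, 5, 9}.

1, 3, 4, 5, 9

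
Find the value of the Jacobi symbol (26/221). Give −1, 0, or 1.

0

Pull out 2: since 221 ≡ 5 (mod 8), (2/221) = -1.
Reciprocity: 13 ≡ 1 and 221 ≡ 1 (mod 4), so (13/221) = +(221/13).
Reduce top mod 13: now compute (0/13).
Top reduces to 0: gcd > 1, so the symbol is 0.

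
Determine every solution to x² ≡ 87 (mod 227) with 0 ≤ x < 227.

108, 119

Since 227 ≡ 3 (mod 4), a square root of 87 is 87^((227+1)/4) = 87^57 mod 227.
Repeated squaring: 87^2≡78, 87^4≡182, 87^8≡209, 87^16≡97, 87^32≡102 (mod 227).
87^57 = 87^(32+16+8+1) ≡ 108 (mod 227).
Check: 108² = 11664 ≡ 87 (mod 227). The two roots are 108 and 119.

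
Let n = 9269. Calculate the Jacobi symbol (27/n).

-1

Reciprocity: 27 ≡ 3 and 9269 ≡ 1 (mod 4), so (27/9269) = +(9269/27).
Reduce top mod 27: now compute (8/27).
Pull out 2^3: since 27 ≡ 3 (mod 8), (2/27) = -1, so (2/27)^3 = -1.
Reached (1/27) = 1. Collecting the sign flips along the way, the symbol is -1.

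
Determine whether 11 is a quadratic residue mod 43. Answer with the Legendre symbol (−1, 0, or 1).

1

Reciprocity: 11 ≡ 3 and 43 ≡ 3 (mod 4), so (11/43) = −(43/11).
Reduce top mod 11: now compute (10/11).
Pull out 2: since 11 ≡ 3 (mod 8), (2/11) = -1.
Reciprocity: 5 ≡ 1 and 11 ≡ 3 (mod 4), so (5/11) = +(11/5).
Reduce top mod 5: now compute (1/5).
Reached (1/5) = 1. Collecting the sign flips along the way, the symbol is +1.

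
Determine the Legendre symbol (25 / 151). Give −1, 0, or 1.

Euler's criterion: (25/151) ≡ 25^75 (mod 151).
25^2 ≡ 21 (mod 151)
25^4 ≡ 139 (mod 151)
25^8 ≡ 144 (mod 151)
25^16 ≡ 49 (mod 151)
25^32 ≡ 136 (mod 151)
25^64 ≡ 74 (mod 151)
25^75 = 25^(64+8+2+1) ≡ 1 (mod 151).
Result is 1, so (25/151) = 1.

1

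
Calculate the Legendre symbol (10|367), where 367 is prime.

-1

Pull out 2: since 367 ≡ 7 (mod 8), (2/367) = +1.
Reciprocity: 5 ≡ 1 and 367 ≡ 3 (mod 4), so (5/367) = +(367/5).
Reduce top mod 5: now compute (2/5).
Pull out 2: since 5 ≡ 5 (mod 8), (2/5) = -1.
Reached (1/5) = 1. Collecting the sign flips along the way, the symbol is -1.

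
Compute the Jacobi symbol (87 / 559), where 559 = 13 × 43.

Reciprocity: 87 ≡ 3 and 559 ≡ 3 (mod 4), so (87/559) = −(559/87).
Reduce top mod 87: now compute (37/87).
Reciprocity: 37 ≡ 1 and 87 ≡ 3 (mod 4), so (37/87) = +(87/37).
Reduce top mod 37: now compute (13/37).
Reciprocity: 13 ≡ 1 and 37 ≡ 1 (mod 4), so (13/37) = +(37/13).
Reduce top mod 13: now compute (11/13).
Reciprocity: 11 ≡ 3 and 13 ≡ 1 (mod 4), so (11/13) = +(13/11).
Reduce top mod 11: now compute (2/11).
Pull out 2: since 11 ≡ 3 (mod 8), (2/11) = -1.
Reached (1/11) = 1. Collecting the sign flips along the way, the symbol is +1.

1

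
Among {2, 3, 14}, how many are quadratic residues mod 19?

0

(2/19) = -1 → non-residue.
(3/19) = -1 → non-residue.
(14/19) = -1 → non-residue.
Total quadratic residues among the 3: 0.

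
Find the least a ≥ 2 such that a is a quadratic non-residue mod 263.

(2/263) = +1, so 2 is a residue.
(3/263) = +1, so 3 is a residue.
(4/263) = +1, so 4 is a residue.
(5/263) = −1, so 5 is the smallest positive non-residue mod 263.

5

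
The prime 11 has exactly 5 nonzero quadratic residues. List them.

Square k = 1,…,5 (k and 11−k give the same square):
1²=1, 2²=4, 3²=9, 4²≡5, 5²≡3 (mod 11).
So the quadratic residues mod 11 are {1, 3, 4, 5, 9}.

1, 3, 4, 5, 9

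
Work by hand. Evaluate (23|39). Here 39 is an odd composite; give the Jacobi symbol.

-1

Reciprocity: 23 ≡ 3 and 39 ≡ 3 (mod 4), so (23/39) = −(39/23).
Reduce top mod 23: now compute (16/23).
Pull out 2^4: since 23 ≡ 7 (mod 8), (2/23) = +1, so (2/23)^4 = +1.
Reached (1/23) = 1. Collecting the sign flips along the way, the symbol is -1.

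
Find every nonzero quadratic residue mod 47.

Square k = 1,…,23 (k and 47−k give the same square):
1²=1, 2²=4, 3²=9, 4²=16, 5²=25, 6²=36, 7²≡2, 8²≡17, 9²≡34, 10²≡6, 11²≡27, 12²≡3, 13²≡28, 14²≡8, 15²≡37, 16²≡21, 17²≡7, 18²≡42, 19²≡32, 20²≡24, 21²≡18, 22²≡14, 23²≡12 (mod 47).
So the quadratic residues mod 47 are {1, 2, 3, 4, 6, 7, 8, 9, 12, 14, 16, 17, 18, 21, 24, 25, 27, 28, 32, 34, 36, 37, 42}.

1 2 3 4 6 7 8 9 12 14 16 17 18 21 24 25 27 28 32 34 36 37 42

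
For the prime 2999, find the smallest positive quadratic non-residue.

17

(2/2999) = +1, so 2 is a residue.
(3/2999) = +1, so 3 is a residue.
(4/2999) = +1, so 4 is a residue.
(5/2999) = +1, so 5 is a residue.
(6/2999) = +1, so 6 is a residue.
(7/2999) = +1, so 7 is a residue.
(8/2999) = +1, so 8 is a residue.
(9/2999) = +1, so 9 is a residue.
(10/2999) = +1, so 10 is a residue.
(11/2999) = +1, so 11 is a residue.
(12/2999) = +1, so 12 is a residue.
(13/2999) = +1, so 13 is a residue.
(14/2999) = +1, so 14 is a residue.
(15/2999) = +1, so 15 is a residue.
(16/2999) = +1, so 16 is a residue.
(17/2999) = −1, so 17 is the smallest positive non-residue mod 2999.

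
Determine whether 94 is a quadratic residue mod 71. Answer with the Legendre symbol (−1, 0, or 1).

-1

Euler's criterion: (94/71) ≡ 23^35 (mod 71).
23^2 ≡ 32 (mod 71)
23^4 ≡ 30 (mod 71)
23^8 ≡ 48 (mod 71)
23^16 ≡ 32 (mod 71)
23^32 ≡ 30 (mod 71)
23^35 = 23^(32+2+1) ≡ 70 (mod 71).
Result is 70 ≡ −1, so (94/71) = −1.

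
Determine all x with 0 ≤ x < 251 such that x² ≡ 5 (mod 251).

Since 251 ≡ 3 (mod 4), a square root of 5 is 5^((251+1)/4) = 5^63 mod 251.
Repeated squaring: 5^2≡25, 5^4≡123, 5^8≡69, 5^16≡243, 5^32≡64 (mod 251).
5^63 = 5^(32+16+8+4+2+1) ≡ 16 (mod 251).
Check: 16² = 256 ≡ 5 (mod 251). The two roots are 16 and 235.

16, 235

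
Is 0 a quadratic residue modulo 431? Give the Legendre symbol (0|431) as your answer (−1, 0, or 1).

Top reduces to 0: gcd > 1, so the symbol is 0.

0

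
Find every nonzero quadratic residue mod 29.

Square k = 1,…,14 (k and 29−k give the same square):
1²=1, 2²=4, 3²=9, 4²=16, 5²=25, 6²≡7, 7²≡20, 8²≡6, 9²≡23, 10²≡13, 11²≡5, 12²≡28, 13²≡24, 14²≡22 (mod 29).
So the quadratic residues mod 29 are {1, 4, 5, 6, 7, 9, 13, 16, 20, 22, 23, 24, 25, 28}.

1, 4, 5, 6, 7, 9, 13, 16, 20, 22, 23, 24, 25, 28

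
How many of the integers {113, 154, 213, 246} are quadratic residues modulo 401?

3

(113/401) = +1 → QR.
(154/401) = +1 → QR.
(213/401) = +1 → QR.
(246/401) = -1 → non-residue.
Total quadratic residues among the 4: 3.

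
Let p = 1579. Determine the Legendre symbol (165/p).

-1

Reciprocity: 165 ≡ 1 and 1579 ≡ 3 (mod 4), so (165/1579) = +(1579/165).
Reduce top mod 165: now compute (94/165).
Pull out 2: since 165 ≡ 5 (mod 8), (2/165) = -1.
Reciprocity: 47 ≡ 3 and 165 ≡ 1 (mod 4), so (47/165) = +(165/47).
Reduce top mod 47: now compute (24/47).
Pull out 2^3: since 47 ≡ 7 (mod 8), (2/47) = +1, so (2/47)^3 = +1.
Reciprocity: 3 ≡ 3 and 47 ≡ 3 (mod 4), so (3/47) = −(47/3).
Reduce top mod 3: now compute (2/3).
Pull out 2: since 3 ≡ 3 (mod 8), (2/3) = -1.
Reached (1/3) = 1. Collecting the sign flips along the way, the symbol is -1.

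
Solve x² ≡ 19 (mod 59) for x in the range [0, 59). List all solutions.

Since 59 ≡ 3 (mod 4), a square root of 19 is 19^((59+1)/4) = 19^15 mod 59.
Repeated squaring: 19^2≡7, 19^4≡49, 19^8≡41 (mod 59).
19^15 = 19^(8+4+2+1) ≡ 45 (mod 59).
Check: 45² = 2025 ≡ 19 (mod 59). The two roots are 14 and 45.

14, 45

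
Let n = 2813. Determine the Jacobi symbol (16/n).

1

Pull out 2^4: since 2813 ≡ 5 (mod 8), (2/2813) = -1, so (2/2813)^4 = +1.
Reached (1/2813) = 1. Collecting the sign flips along the way, the symbol is +1.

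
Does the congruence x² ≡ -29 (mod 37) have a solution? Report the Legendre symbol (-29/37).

-1

First reduce: -29 ≡ 8 (mod 37).
Pull out 2^3: since 37 ≡ 5 (mod 8), (2/37) = -1, so (2/37)^3 = -1.
Reached (1/37) = 1. Collecting the sign flips along the way, the symbol is -1.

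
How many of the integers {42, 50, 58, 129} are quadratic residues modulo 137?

(42/137) = -1 → non-residue.
(50/137) = +1 → QR.
(58/137) = -1 → non-residue.
(129/137) = +1 → QR.
Total quadratic residues among the 4: 2.

2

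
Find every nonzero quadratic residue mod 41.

1,2,4,5,8,9,10,16,18,20,21,23,25,31,32,33,36,37,39,40

Square k = 1,…,20 (k and 41−k give the same square):
1²=1, 2²=4, 3²=9, 4²=16, 5²=25, 6²=36, 7²≡8, 8²≡23, 9²≡40, 10²≡18, 11²≡39, 12²≡21, 13²≡5, 14²≡32, 15²≡20, 16²≡10, 17²≡2, 18²≡37, 19²≡33, 20²≡31 (mod 41).
So the quadratic residues mod 41 are {1, 2, 4, 5, 8, 9, 10, 16, 18, 20, 21, 23, 25, 31, 32, 33, 36, 37, 39, 40}.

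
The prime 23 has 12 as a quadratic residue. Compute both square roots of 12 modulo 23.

9, 14

Since 23 ≡ 3 (mod 4), a square root of 12 is 12^((23+1)/4) = 12^6 mod 23.
Repeated squaring: 12^2≡6, 12^4≡13 (mod 23).
12^6 = 12^(4+2) ≡ 9 (mod 23).
Check: 9² = 81 ≡ 12 (mod 23). The two roots are 9 and 14.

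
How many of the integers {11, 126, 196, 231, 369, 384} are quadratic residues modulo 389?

4

(11/389) = +1 → QR.
(126/389) = -1 → non-residue.
(196/389) = +1 → QR.
(231/389) = -1 → non-residue.
(369/389) = +1 → QR.
(384/389) = +1 → QR.
Total quadratic residues among the 6: 4.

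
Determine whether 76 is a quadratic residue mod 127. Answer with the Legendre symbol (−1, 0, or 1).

1

Pull out 2^2: since 127 ≡ 7 (mod 8), (2/127) = +1, so (2/127)^2 = +1.
Reciprocity: 19 ≡ 3 and 127 ≡ 3 (mod 4), so (19/127) = −(127/19).
Reduce top mod 19: now compute (13/19).
Reciprocity: 13 ≡ 1 and 19 ≡ 3 (mod 4), so (13/19) = +(19/13).
Reduce top mod 13: now compute (6/13).
Pull out 2: since 13 ≡ 5 (mod 8), (2/13) = -1.
Reciprocity: 3 ≡ 3 and 13 ≡ 1 (mod 4), so (3/13) = +(13/3).
Reduce top mod 3: now compute (1/3).
Reached (1/3) = 1. Collecting the sign flips along the way, the symbol is +1.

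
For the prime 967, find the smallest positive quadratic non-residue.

(2/967) = +1, so 2 is a residue.
(3/967) = −1, so 3 is the smallest positive non-residue mod 967.

3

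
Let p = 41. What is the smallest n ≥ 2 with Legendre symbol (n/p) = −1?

3

(2/41) = +1, so 2 is a residue.
(3/41) = −1, so 3 is the smallest positive non-residue mod 41.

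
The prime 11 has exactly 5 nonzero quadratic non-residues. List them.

Square k = 1,…,5 (k and 11−k give the same square):
1²=1, 2²=4, 3²=9, 4²≡5, 5²≡3 (mod 11).
The residues are {1, 3, 4, 5, 9}; the non-residues are the remaining 5 nonzero classes.

2,6,7,8,10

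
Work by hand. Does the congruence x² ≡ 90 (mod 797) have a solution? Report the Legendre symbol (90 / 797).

Pull out 2: since 797 ≡ 5 (mod 8), (2/797) = -1.
Reciprocity: 45 ≡ 1 and 797 ≡ 1 (mod 4), so (45/797) = +(797/45).
Reduce top mod 45: now compute (32/45).
Pull out 2^5: since 45 ≡ 5 (mod 8), (2/45) = -1, so (2/45)^5 = -1.
Reached (1/45) = 1. Collecting the sign flips along the way, the symbol is +1.

1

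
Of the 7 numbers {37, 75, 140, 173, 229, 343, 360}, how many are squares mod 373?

(37/373) = +1 → QR.
(75/373) = +1 → QR.
(140/373) = -1 → non-residue.
(173/373) = -1 → non-residue.
(229/373) = +1 → QR.
(343/373) = +1 → QR.
(360/373) = +1 → QR.
Total quadratic residues among the 7: 5.

5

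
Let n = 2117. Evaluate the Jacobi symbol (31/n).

Reciprocity: 31 ≡ 3 and 2117 ≡ 1 (mod 4), so (31/2117) = +(2117/31).
Reduce top mod 31: now compute (9/31).
Reciprocity: 9 ≡ 1 and 31 ≡ 3 (mod 4), so (9/31) = +(31/9).
Reduce top mod 9: now compute (4/9).
Pull out 2^2: since 9 ≡ 1 (mod 8), (2/9) = +1, so (2/9)^2 = +1.
Reached (1/9) = 1. Collecting the sign flips along the way, the symbol is +1.

1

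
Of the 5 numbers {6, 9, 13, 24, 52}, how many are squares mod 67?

(6/67) = +1 → QR.
(9/67) = +1 → QR.
(13/67) = -1 → non-residue.
(24/67) = +1 → QR.
(52/67) = -1 → non-residue.
Total quadratic residues among the 5: 3.

3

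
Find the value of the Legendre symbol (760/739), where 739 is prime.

1

First reduce: 760 ≡ 21 (mod 739).
Reciprocity: 21 ≡ 1 and 739 ≡ 3 (mod 4), so (21/739) = +(739/21).
Reduce top mod 21: now compute (4/21).
Pull out 2^2: since 21 ≡ 5 (mod 8), (2/21) = -1, so (2/21)^2 = +1.
Reached (1/21) = 1. Collecting the sign flips along the way, the symbol is +1.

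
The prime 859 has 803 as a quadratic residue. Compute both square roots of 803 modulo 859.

225, 634

Since 859 ≡ 3 (mod 4), a square root of 803 is 803^((859+1)/4) = 803^215 mod 859.
Repeated squaring: 803^2≡559, 803^4≡664, 803^8≡229, 803^16≡42, 803^32≡46, 803^64≡398, 803^128≡348 (mod 859).
803^215 = 803^(128+64+16+4+2+1) ≡ 225 (mod 859).
Check: 225² = 50625 ≡ 803 (mod 859). The two roots are 225 and 634.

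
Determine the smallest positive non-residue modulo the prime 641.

3

(2/641) = +1, so 2 is a residue.
(3/641) = −1, so 3 is the smallest positive non-residue mod 641.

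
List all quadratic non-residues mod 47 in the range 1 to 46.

Square k = 1,…,23 (k and 47−k give the same square):
1²=1, 2²=4, 3²=9, 4²=16, 5²=25, 6²=36, 7²≡2, 8²≡17, 9²≡34, 10²≡6, 11²≡27, 12²≡3, 13²≡28, 14²≡8, 15²≡37, 16²≡21, 17²≡7, 18²≡42, 19²≡32, 20²≡24, 21²≡18, 22²≡14, 23²≡12 (mod 47).
The residues are {1, 2, 3, 4, 6, 7, 8, 9, 12, 14, 16, 17, 18, 21, 24, 25, 27, 28, 32, 34, 36, 37, 42}; the non-residues are the remaining 23 nonzero classes.

5 10 11 13 15 19 20 22 23 26 29 30 31 33 35 38 39 40 41 43 44 45 46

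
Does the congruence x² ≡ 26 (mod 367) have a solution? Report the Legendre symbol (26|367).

Euler's criterion: (26/367) ≡ 26^183 (mod 367).
26^2 ≡ 309 (mod 367)
26^4 ≡ 61 (mod 367)
26^8 ≡ 51 (mod 367)
26^16 ≡ 32 (mod 367)
26^32 ≡ 290 (mod 367)
26^64 ≡ 57 (mod 367)
26^128 ≡ 313 (mod 367)
26^183 = 26^(128+32+16+4+2+1) ≡ 1 (mod 367).
Result is 1, so (26/367) = 1.

1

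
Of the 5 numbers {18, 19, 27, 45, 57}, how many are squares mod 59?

4

(18/59) = -1 → non-residue.
(19/59) = +1 → QR.
(27/59) = +1 → QR.
(45/59) = +1 → QR.
(57/59) = +1 → QR.
Total quadratic residues among the 5: 4.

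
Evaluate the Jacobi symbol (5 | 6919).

Reciprocity: 5 ≡ 1 and 6919 ≡ 3 (mod 4), so (5/6919) = +(6919/5).
Reduce top mod 5: now compute (4/5).
Pull out 2^2: since 5 ≡ 5 (mod 8), (2/5) = -1, so (2/5)^2 = +1.
Reached (1/5) = 1. Collecting the sign flips along the way, the symbol is +1.

1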